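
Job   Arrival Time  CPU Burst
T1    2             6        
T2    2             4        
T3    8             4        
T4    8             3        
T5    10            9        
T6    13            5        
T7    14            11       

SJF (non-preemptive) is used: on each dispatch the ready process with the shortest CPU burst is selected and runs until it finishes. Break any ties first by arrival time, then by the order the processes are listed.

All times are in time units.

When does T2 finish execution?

Timeline: | idle 0-2 | T2 2-6 | T1 6-12 | T4 12-15 | T3 15-19 | T6 19-24 | T5 24-33 | T7 33-44 |
Completion: T1=12  T2=6  T3=19  T4=15  T5=33  T6=24  T7=44

6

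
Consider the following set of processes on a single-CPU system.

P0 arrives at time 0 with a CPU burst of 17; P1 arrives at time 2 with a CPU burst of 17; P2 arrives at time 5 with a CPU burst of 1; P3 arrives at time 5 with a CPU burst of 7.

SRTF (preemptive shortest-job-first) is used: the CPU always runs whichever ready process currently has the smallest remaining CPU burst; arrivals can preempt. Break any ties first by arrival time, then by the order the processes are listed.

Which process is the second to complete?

P3

Schedule: | P0 0-5 | P2 5-6 | P3 6-13 | P0 13-25 | P1 25-42 |
Completion: P0=25  P1=42  P2=6  P3=13
Finish order: P2 → P3 → P0 → P1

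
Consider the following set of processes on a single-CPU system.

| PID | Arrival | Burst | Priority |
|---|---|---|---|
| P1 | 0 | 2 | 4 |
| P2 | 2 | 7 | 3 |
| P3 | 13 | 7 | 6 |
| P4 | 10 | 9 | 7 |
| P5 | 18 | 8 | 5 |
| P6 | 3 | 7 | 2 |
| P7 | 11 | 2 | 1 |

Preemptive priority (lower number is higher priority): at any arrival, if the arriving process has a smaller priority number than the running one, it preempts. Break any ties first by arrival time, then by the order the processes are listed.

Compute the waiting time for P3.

13

Gantt: | P1 0-2 | P2 2-3 | P6 3-10 | P2 10-11 | P7 11-13 | P2 13-18 | P5 18-26 | P3 26-33 | P4 33-42 |
Completion: P1=2  P2=18  P3=33  P4=42  P5=26  P6=10  P7=13
Waiting(P3) = turnaround − burst = 20 − 7 = 13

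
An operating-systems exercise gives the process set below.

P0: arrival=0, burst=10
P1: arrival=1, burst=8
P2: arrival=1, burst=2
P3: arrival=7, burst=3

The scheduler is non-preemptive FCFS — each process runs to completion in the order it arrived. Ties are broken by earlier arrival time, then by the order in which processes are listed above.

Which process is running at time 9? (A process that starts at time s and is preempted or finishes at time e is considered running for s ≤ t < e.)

P0

Schedule: | P0 0-10 | P1 10-18 | P2 18-20 | P3 20-23 |
Completion: P0=10  P1=18  P2=20  P3=23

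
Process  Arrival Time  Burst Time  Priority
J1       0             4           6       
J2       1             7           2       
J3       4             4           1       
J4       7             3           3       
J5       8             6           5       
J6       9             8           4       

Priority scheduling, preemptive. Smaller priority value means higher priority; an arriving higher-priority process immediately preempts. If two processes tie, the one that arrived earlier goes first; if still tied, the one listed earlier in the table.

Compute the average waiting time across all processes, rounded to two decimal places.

Timeline: | J1 0-1 | J2 1-4 | J3 4-8 | J2 8-12 | J4 12-15 | J6 15-23 | J5 23-29 | J1 29-32 |
Completion: J1=32  J2=12  J3=8  J4=15  J5=29  J6=23
Turnaround (C−A): J1=32  J2=11  J3=4  J4=8  J5=21  J6=14
Waiting times: J1=28, J2=4, J3=0, J4=5, J5=15, J6=6
Average waiting = (28+4+0+5+15+6) / 6 = 58/6 = 9.67

9.67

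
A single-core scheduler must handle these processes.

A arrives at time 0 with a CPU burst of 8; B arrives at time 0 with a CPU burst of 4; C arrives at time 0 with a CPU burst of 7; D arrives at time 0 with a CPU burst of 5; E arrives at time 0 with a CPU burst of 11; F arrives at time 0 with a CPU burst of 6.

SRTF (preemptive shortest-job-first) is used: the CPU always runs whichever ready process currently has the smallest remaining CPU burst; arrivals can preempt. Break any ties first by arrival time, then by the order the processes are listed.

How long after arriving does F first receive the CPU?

Schedule: | B 0-4 | D 4-9 | F 9-15 | C 15-22 | A 22-30 | E 30-41 |
Completion: A=30  B=4  C=22  D=9  E=41  F=15
Turnaround (C−A): A=30  B=4  C=22  D=9  E=41  F=15
Response(F) = first start − arrival = 9 − 0 = 9

9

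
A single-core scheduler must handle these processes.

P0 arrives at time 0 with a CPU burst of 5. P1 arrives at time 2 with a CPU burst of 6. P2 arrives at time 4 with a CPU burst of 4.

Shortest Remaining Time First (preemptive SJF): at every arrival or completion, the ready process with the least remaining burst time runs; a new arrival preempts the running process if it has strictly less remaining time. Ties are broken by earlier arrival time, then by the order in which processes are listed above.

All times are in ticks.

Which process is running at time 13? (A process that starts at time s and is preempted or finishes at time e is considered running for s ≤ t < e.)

P1

Timeline: | P0 0-5 | P2 5-9 | P1 9-15 |
Completion: P0=5  P1=15  P2=9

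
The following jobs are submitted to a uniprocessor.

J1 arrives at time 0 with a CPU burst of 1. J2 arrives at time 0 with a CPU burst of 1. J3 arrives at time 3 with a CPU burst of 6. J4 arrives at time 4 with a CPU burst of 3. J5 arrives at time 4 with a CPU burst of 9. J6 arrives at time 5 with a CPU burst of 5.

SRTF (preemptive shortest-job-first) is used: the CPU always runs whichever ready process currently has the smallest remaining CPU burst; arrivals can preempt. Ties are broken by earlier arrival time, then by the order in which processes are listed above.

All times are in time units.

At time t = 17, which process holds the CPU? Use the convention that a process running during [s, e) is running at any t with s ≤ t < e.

J5

Gantt: | J1 0-1 | J2 1-2 | idle 2-3 | J3 3-4 | J4 4-7 | J3 7-12 | J6 12-17 | J5 17-26 |
Completion: J1=1  J2=2  J3=12  J4=7  J5=26  J6=17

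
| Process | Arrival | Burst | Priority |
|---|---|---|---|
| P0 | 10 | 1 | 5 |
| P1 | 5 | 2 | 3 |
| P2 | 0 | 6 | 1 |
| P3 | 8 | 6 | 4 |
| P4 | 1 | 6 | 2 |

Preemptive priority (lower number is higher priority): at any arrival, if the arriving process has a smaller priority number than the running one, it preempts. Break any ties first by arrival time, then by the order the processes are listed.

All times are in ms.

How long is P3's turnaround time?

Timeline: | P2 0-6 | P4 6-12 | P1 12-14 | P3 14-20 | P0 20-21 |
Completion: P0=21  P1=14  P2=6  P3=20  P4=12
Turnaround(P3) = completion − arrival = 20 − 8 = 12

12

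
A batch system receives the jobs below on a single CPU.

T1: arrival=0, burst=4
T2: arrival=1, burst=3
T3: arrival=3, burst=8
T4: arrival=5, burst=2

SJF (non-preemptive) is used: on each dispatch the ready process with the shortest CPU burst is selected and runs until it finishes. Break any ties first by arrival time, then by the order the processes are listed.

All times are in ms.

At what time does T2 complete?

7

Schedule: | T1 0-4 | T2 4-7 | T4 7-9 | T3 9-17 |
Completion: T1=4  T2=7  T3=17  T4=9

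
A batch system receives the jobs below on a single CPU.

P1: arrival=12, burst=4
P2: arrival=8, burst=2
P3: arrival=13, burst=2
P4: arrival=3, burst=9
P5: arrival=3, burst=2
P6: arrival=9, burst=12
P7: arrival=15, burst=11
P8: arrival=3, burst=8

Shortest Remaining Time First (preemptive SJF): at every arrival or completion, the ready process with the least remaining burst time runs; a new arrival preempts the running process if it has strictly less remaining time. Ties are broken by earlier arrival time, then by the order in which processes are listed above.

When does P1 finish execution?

21

Gantt: | idle 0-3 | P5 3-5 | P8 5-8 | P2 8-10 | P8 10-15 | P3 15-17 | P1 17-21 | P4 21-30 | P7 30-41 | P6 41-53 |
Completion: P1=21  P2=10  P3=17  P4=30  P5=5  P6=53  P7=41  P8=15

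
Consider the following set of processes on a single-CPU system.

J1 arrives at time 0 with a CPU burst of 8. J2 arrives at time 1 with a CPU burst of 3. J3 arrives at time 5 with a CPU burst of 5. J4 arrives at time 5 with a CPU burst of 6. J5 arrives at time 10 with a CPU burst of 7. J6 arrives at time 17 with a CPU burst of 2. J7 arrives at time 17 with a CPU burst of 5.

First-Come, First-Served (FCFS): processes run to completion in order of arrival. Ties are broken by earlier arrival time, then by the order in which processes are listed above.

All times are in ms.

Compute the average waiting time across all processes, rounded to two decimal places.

8.86

Timeline: | J1 0-8 | J2 8-11 | J3 11-16 | J4 16-22 | J5 22-29 | J6 29-31 | J7 31-36 |
Completion: J1=8  J2=11  J3=16  J4=22  J5=29  J6=31  J7=36
Turnaround (C−A): J1=8  J2=10  J3=11  J4=17  J5=19  J6=14  J7=19
Waiting times: J1=0, J2=7, J3=6, J4=11, J5=12, J6=12, J7=14
Average waiting = (0+7+6+11+12+12+14) / 7 = 62/7 = 8.86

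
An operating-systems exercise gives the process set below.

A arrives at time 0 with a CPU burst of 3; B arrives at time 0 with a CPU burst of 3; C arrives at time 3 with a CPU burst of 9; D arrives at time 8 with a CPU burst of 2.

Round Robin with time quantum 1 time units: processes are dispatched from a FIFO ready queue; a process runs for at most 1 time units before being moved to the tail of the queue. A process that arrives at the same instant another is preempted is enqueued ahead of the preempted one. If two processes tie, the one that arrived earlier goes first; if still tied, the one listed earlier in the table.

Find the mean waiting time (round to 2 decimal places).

3.25

Gantt: | A 0-1 | B 1-2 | A 2-3 | B 3-4 | C 4-5 | A 5-6 | B 6-7 | C 7-8 | D 8-9 | C 9-10 | D 10-11 | C 11-17 |
Completion: A=6  B=7  C=17  D=11
Turnaround (C−A): A=6  B=7  C=14  D=3
Waiting times: A=3, B=4, C=5, D=1
Average waiting = (3+4+5+1) / 4 = 13/4 = 3.25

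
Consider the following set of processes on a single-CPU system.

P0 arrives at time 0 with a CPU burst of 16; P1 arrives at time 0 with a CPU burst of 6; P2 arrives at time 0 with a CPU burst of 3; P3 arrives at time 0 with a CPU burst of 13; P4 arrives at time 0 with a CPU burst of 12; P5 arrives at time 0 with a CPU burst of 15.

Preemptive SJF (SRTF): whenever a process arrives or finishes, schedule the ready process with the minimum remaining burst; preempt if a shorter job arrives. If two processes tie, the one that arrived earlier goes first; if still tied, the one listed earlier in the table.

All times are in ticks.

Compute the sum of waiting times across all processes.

Schedule: | P2 0-3 | P1 3-9 | P4 9-21 | P3 21-34 | P5 34-49 | P0 49-65 |
Completion: P0=65  P1=9  P2=3  P3=34  P4=21  P5=49
Turnaround (C−A): P0=65  P1=9  P2=3  P3=34  P4=21  P5=49
Waiting = turnaround − burst: P0=49, P1=3, P2=0, P3=21, P4=9, P5=34
Total waiting = 49 + 3 + 0 + 21 + 9 + 34 = 116

116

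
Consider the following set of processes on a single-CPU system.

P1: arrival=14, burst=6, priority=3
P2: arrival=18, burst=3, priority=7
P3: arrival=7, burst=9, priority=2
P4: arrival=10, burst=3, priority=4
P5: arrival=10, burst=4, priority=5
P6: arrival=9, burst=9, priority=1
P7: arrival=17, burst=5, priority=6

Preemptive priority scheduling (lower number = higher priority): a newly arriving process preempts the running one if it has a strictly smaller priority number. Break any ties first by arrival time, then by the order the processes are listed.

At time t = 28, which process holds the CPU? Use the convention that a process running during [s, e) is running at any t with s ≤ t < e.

Gantt: | idle 0-7 | P3 7-9 | P6 9-18 | P3 18-25 | P1 25-31 | P4 31-34 | P5 34-38 | P7 38-43 | P2 43-46 |
Completion: P1=31  P2=46  P3=25  P4=34  P5=38  P6=18  P7=43

P1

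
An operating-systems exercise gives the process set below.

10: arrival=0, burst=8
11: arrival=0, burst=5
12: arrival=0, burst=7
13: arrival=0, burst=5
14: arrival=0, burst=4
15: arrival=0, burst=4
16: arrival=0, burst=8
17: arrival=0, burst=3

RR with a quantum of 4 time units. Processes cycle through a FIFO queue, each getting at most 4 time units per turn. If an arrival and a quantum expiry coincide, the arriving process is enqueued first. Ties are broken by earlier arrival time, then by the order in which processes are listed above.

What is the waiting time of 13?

Timeline: | 10 0-4 | 11 4-8 | 12 8-12 | 13 12-16 | 14 16-20 | 15 20-24 | 16 24-28 | 17 28-31 | 10 31-35 | 11 35-36 | 12 36-39 | 13 39-40 | 16 40-44 |
Completion: 10=35  11=36  12=39  13=40  14=20  15=24  16=44  17=31
Waiting(13) = turnaround − burst = 40 − 5 = 35

35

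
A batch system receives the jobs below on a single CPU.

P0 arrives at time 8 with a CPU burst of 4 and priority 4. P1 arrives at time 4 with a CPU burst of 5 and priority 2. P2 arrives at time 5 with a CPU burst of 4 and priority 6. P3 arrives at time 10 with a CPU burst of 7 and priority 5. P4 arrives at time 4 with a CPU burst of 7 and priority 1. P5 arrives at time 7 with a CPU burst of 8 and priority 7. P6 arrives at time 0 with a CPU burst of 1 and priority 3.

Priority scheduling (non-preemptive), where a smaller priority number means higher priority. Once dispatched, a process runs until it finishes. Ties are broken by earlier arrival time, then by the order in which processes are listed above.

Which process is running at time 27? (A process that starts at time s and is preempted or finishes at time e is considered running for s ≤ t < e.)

P2

Timeline: | P6 0-1 | idle 1-4 | P4 4-11 | P1 11-16 | P0 16-20 | P3 20-27 | P2 27-31 | P5 31-39 |
Completion: P0=20  P1=16  P2=31  P3=27  P4=11  P5=39  P6=1
Turnaround (C−A): P0=12  P1=12  P2=26  P3=17  P4=7  P5=32  P6=1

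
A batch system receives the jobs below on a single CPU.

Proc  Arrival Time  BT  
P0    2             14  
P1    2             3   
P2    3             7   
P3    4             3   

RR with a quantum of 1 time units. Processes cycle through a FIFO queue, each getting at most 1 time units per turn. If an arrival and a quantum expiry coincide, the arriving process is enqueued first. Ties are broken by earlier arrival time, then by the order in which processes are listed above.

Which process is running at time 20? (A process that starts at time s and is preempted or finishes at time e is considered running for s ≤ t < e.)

P0

Schedule: | idle 0-2 | P0 2-3 | P1 3-4 | P2 4-5 | P0 5-6 | P3 6-7 | P1 7-8 | P2 8-9 | P0 9-10 | P3 10-11 | P1 11-12 | P2 12-13 | P0 13-14 | P3 14-15 | P2 15-16 | P0 16-17 | P2 17-18 | P0 18-19 | P2 19-20 | P0 20-21 | P2 21-22 | P0 22-29 |
Completion: P0=29  P1=12  P2=22  P3=15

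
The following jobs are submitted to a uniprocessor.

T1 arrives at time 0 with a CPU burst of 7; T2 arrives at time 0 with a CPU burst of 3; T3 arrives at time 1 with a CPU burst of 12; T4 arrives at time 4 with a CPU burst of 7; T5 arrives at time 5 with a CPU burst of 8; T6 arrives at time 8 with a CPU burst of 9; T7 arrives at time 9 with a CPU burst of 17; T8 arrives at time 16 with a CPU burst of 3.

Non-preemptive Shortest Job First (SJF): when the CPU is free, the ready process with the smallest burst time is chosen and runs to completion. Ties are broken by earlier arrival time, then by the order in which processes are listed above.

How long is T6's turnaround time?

29

Timeline: | T2 0-3 | T1 3-10 | T4 10-17 | T8 17-20 | T5 20-28 | T6 28-37 | T3 37-49 | T7 49-66 |
Completion: T1=10  T2=3  T3=49  T4=17  T5=28  T6=37  T7=66  T8=20
Turnaround(T6) = completion − arrival = 37 − 8 = 29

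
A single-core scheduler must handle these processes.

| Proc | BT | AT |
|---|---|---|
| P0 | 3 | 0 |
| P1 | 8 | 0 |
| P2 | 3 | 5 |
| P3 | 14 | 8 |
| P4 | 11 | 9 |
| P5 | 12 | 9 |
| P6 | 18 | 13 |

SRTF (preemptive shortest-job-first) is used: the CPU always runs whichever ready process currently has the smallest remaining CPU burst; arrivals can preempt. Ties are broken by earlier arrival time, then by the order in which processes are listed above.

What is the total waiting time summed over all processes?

94

Schedule: | P0 0-3 | P1 3-5 | P2 5-8 | P1 8-14 | P4 14-25 | P5 25-37 | P3 37-51 | P6 51-69 |
Completion: P0=3  P1=14  P2=8  P3=51  P4=25  P5=37  P6=69
Waiting = turnaround − burst: P0=0, P1=6, P2=0, P3=29, P4=5, P5=16, P6=38
Total waiting = 0 + 6 + 0 + 29 + 5 + 16 + 38 = 94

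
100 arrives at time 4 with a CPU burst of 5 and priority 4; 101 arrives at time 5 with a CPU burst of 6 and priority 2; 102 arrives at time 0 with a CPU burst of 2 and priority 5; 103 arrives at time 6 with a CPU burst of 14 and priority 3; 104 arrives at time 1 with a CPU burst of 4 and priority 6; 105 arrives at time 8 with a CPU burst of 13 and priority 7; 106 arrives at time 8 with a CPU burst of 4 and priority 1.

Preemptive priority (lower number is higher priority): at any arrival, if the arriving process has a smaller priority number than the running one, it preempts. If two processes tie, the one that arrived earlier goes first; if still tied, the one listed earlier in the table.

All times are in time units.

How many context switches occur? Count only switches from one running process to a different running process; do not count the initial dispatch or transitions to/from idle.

Timeline: | 102 0-2 | 104 2-4 | 100 4-5 | 101 5-8 | 106 8-12 | 101 12-15 | 103 15-29 | 100 29-33 | 104 33-35 | 105 35-48 |
Completion: 100=33  101=15  102=2  103=29  104=35  105=48  106=12
Turnaround (C−A): 100=29  101=10  102=2  103=23  104=34  105=40  106=4

9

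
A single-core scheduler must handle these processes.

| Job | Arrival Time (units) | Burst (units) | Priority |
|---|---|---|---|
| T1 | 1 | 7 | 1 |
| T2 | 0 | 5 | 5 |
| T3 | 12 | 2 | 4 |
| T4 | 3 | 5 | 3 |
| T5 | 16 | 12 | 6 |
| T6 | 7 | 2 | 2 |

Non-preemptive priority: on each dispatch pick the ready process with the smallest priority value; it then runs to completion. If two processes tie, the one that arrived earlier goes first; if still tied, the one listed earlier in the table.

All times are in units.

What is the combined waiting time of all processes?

Gantt: | T2 0-5 | T1 5-12 | T6 12-14 | T4 14-19 | T3 19-21 | T5 21-33 |
Completion: T1=12  T2=5  T3=21  T4=19  T5=33  T6=14
Waiting = turnaround − burst: T1=4, T2=0, T3=7, T4=11, T5=5, T6=5
Total waiting = 4 + 0 + 7 + 11 + 5 + 5 = 32

32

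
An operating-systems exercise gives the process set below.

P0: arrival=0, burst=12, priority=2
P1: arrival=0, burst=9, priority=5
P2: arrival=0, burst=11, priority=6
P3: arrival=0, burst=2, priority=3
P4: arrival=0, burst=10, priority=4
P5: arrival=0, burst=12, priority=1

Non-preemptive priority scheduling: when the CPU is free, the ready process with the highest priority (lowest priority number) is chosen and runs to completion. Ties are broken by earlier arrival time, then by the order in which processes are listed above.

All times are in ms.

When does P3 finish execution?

26

Gantt: | P5 0-12 | P0 12-24 | P3 24-26 | P4 26-36 | P1 36-45 | P2 45-56 |
Completion: P0=24  P1=45  P2=56  P3=26  P4=36  P5=12
Turnaround (C−A): P0=24  P1=45  P2=56  P3=26  P4=36  P5=12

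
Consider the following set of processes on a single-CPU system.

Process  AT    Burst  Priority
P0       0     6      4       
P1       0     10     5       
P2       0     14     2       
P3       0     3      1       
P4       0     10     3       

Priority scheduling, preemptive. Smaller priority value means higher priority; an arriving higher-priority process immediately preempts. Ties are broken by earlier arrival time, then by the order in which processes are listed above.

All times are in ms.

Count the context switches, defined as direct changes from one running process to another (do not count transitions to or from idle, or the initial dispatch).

Gantt: | P3 0-3 | P2 3-17 | P4 17-27 | P0 27-33 | P1 33-43 |
Completion: P0=33  P1=43  P2=17  P3=3  P4=27

4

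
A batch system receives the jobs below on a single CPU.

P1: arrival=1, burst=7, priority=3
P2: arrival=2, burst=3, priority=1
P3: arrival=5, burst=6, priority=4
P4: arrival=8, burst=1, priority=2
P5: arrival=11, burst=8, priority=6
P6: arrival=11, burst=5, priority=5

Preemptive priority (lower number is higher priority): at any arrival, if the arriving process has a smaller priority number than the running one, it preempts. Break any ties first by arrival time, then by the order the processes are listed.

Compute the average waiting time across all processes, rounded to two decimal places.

Gantt: | idle 0-1 | P1 1-2 | P2 2-5 | P1 5-8 | P4 8-9 | P1 9-12 | P3 12-18 | P6 18-23 | P5 23-31 |
Completion: P1=12  P2=5  P3=18  P4=9  P5=31  P6=23
Waiting times: P1=4, P2=0, P3=7, P4=0, P5=12, P6=7
Average waiting = (4+0+7+0+12+7) / 6 = 30/6 = 5.00

5.00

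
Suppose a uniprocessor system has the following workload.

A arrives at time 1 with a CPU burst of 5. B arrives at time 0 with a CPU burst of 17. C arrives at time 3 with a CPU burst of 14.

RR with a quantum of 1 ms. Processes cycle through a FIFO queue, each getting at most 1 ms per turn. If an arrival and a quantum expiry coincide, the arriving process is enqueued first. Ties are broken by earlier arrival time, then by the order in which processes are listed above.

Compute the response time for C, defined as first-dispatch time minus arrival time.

1

Gantt: | B 0-1 | A 1-2 | B 2-3 | A 3-4 | C 4-5 | B 5-6 | A 6-7 | C 7-8 | B 8-9 | A 9-10 | C 10-11 | B 11-12 | A 12-13 | C 13-14 | B 14-15 | C 15-16 | B 16-17 | C 17-18 | B 18-19 | C 19-20 | B 20-21 | C 21-22 | B 22-23 | C 23-24 | B 24-25 | C 25-26 | B 26-27 | C 27-28 | B 28-29 | C 29-30 | B 30-31 | C 31-32 | B 32-33 | C 33-34 | B 34-36 |
Completion: A=13  B=36  C=34
Turnaround (C−A): A=12  B=36  C=31
Response(C) = first start − arrival = 4 − 3 = 1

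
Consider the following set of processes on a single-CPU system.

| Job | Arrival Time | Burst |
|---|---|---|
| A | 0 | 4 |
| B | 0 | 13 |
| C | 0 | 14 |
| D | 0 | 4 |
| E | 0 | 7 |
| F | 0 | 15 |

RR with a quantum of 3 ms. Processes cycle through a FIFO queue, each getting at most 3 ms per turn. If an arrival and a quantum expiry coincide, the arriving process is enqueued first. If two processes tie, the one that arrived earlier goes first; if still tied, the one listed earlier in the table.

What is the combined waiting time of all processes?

Timeline: | A 0-3 | B 3-6 | C 6-9 | D 9-12 | E 12-15 | F 15-18 | A 18-19 | B 19-22 | C 22-25 | D 25-26 | E 26-29 | F 29-32 | B 32-35 | C 35-38 | E 38-39 | F 39-42 | B 42-45 | C 45-48 | F 48-51 | B 51-52 | C 52-54 | F 54-57 |
Completion: A=19  B=52  C=54  D=26  E=39  F=57
Waiting = turnaround − burst: A=15, B=39, C=40, D=22, E=32, F=42
Total waiting = 15 + 39 + 40 + 22 + 32 + 42 = 190

190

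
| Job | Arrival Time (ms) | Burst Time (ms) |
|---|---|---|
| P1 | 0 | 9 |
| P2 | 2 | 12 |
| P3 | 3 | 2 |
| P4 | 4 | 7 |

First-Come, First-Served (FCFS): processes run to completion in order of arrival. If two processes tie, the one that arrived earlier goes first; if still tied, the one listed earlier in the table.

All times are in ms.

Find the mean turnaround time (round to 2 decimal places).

Schedule: | P1 0-9 | P2 9-21 | P3 21-23 | P4 23-30 |
Completion: P1=9  P2=21  P3=23  P4=30
Turnaround times: P1=9, P2=19, P3=20, P4=26
Average turnaround = (9+19+20+26) / 4 = 74/4 = 18.50

18.50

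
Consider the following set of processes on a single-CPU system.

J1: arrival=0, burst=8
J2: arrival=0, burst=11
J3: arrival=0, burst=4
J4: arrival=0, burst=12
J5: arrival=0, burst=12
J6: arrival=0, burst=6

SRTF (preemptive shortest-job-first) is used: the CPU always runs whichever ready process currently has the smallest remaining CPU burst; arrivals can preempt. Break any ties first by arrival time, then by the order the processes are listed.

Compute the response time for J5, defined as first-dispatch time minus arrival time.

41

Timeline: | J3 0-4 | J6 4-10 | J1 10-18 | J2 18-29 | J4 29-41 | J5 41-53 |
Completion: J1=18  J2=29  J3=4  J4=41  J5=53  J6=10
Turnaround (C−A): J1=18  J2=29  J3=4  J4=41  J5=53  J6=10
Response(J5) = first start − arrival = 41 − 0 = 41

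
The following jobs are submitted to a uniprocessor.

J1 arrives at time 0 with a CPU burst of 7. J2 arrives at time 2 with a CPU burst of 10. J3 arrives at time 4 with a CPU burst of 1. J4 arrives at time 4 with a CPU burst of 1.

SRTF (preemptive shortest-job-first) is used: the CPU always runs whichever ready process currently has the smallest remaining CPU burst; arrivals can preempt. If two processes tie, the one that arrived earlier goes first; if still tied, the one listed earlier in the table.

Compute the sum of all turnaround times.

Schedule: | J1 0-4 | J3 4-5 | J4 5-6 | J1 6-9 | J2 9-19 |
Completion: J1=9  J2=19  J3=5  J4=6
Turnaround (C−A): J1=9  J2=17  J3=1  J4=2
Turnaround = completion − arrival: J1=9, J2=17, J3=1, J4=2
Total turnaround = 9 + 17 + 1 + 2 = 29

29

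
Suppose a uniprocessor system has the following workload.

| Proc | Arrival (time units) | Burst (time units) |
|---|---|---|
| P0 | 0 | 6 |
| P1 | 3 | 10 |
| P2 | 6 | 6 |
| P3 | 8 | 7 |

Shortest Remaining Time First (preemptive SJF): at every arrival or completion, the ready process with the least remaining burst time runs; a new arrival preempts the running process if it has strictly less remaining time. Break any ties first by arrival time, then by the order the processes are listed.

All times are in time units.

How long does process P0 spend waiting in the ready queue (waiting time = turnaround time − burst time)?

Timeline: | P0 0-6 | P2 6-12 | P3 12-19 | P1 19-29 |
Completion: P0=6  P1=29  P2=12  P3=19
Turnaround (C−A): P0=6  P1=26  P2=6  P3=11
Waiting(P0) = turnaround − burst = 6 − 6 = 0

0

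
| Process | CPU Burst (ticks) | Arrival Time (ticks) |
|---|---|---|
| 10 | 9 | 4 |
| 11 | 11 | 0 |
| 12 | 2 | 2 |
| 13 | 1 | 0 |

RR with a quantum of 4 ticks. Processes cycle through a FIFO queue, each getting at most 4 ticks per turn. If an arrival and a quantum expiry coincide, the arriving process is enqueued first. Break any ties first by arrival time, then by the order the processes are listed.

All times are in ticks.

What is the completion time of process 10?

23

Schedule: | 11 0-4 | 13 4-5 | 12 5-7 | 10 7-11 | 11 11-15 | 10 15-19 | 11 19-22 | 10 22-23 |
Completion: 10=23  11=22  12=7  13=5
Turnaround (C−A): 10=19  11=22  12=5  13=5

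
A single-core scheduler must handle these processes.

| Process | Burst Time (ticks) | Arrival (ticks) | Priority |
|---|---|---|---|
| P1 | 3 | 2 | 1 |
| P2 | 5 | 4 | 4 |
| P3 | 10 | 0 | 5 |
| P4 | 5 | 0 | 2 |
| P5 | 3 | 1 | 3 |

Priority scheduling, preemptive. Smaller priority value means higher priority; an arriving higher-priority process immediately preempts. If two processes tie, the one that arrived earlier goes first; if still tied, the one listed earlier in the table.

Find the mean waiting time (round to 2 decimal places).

Gantt: | P4 0-2 | P1 2-5 | P4 5-8 | P5 8-11 | P2 11-16 | P3 16-26 |
Completion: P1=5  P2=16  P3=26  P4=8  P5=11
Turnaround (C−A): P1=3  P2=12  P3=26  P4=8  P5=10
Waiting times: P1=0, P2=7, P3=16, P4=3, P5=7
Average waiting = (0+7+16+3+7) / 5 = 33/5 = 6.60

6.60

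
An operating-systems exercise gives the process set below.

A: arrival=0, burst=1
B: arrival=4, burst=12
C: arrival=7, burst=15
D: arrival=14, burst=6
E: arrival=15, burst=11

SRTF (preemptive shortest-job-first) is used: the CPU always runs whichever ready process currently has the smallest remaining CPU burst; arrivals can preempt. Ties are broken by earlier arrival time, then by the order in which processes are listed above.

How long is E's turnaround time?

Timeline: | A 0-1 | idle 1-4 | B 4-16 | D 16-22 | E 22-33 | C 33-48 |
Completion: A=1  B=16  C=48  D=22  E=33
Turnaround (C−A): A=1  B=12  C=41  D=8  E=18
Turnaround(E) = completion − arrival = 33 − 15 = 18

18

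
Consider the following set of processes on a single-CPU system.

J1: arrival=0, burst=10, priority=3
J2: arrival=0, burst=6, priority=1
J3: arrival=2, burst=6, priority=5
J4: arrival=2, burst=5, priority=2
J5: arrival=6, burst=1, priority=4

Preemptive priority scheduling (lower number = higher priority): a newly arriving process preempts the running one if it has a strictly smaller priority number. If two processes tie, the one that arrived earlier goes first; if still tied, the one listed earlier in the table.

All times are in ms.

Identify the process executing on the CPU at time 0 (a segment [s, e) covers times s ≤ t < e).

J2

Schedule: | J2 0-6 | J4 6-11 | J1 11-21 | J5 21-22 | J3 22-28 |
Completion: J1=21  J2=6  J3=28  J4=11  J5=22
Turnaround (C−A): J1=21  J2=6  J3=26  J4=9  J5=16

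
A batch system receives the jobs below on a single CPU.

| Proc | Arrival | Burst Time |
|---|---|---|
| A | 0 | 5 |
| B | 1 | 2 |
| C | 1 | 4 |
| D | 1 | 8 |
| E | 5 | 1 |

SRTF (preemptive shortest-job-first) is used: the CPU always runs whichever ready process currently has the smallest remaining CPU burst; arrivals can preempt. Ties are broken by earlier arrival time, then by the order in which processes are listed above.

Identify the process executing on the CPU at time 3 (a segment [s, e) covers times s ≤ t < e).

A

Timeline: | A 0-1 | B 1-3 | A 3-5 | E 5-6 | A 6-8 | C 8-12 | D 12-20 |
Completion: A=8  B=3  C=12  D=20  E=6
Turnaround (C−A): A=8  B=2  C=11  D=19  E=1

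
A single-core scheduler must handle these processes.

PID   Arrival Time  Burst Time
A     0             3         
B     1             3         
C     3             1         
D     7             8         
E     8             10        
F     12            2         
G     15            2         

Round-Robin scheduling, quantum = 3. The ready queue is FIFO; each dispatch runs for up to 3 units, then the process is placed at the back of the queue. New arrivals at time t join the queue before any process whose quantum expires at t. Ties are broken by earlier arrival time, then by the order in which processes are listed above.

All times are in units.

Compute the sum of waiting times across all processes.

Timeline: | A 0-3 | B 3-6 | C 6-7 | D 7-10 | E 10-13 | D 13-16 | F 16-18 | E 18-21 | G 21-23 | D 23-25 | E 25-29 |
Completion: A=3  B=6  C=7  D=25  E=29  F=18  G=23
Turnaround (C−A): A=3  B=5  C=4  D=18  E=21  F=6  G=8
Waiting = turnaround − burst: A=0, B=2, C=3, D=10, E=11, F=4, G=6
Total waiting = 0 + 2 + 3 + 10 + 11 + 4 + 6 = 36

36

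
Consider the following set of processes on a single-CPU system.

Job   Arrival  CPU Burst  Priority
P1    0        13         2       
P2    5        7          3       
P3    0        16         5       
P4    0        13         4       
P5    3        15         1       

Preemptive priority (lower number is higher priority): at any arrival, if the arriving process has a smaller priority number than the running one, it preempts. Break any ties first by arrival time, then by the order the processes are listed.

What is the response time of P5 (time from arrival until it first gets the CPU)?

Gantt: | P1 0-3 | P5 3-18 | P1 18-28 | P2 28-35 | P4 35-48 | P3 48-64 |
Completion: P1=28  P2=35  P3=64  P4=48  P5=18
Response(P5) = first start − arrival = 3 − 3 = 0

0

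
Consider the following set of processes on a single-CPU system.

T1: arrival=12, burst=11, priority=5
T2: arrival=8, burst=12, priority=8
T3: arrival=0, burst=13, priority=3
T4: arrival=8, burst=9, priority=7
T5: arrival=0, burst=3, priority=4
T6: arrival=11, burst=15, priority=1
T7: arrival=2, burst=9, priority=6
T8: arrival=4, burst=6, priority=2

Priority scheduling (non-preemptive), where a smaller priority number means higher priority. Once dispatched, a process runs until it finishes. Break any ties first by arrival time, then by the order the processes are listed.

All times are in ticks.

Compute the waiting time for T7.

Gantt: | T3 0-13 | T6 13-28 | T8 28-34 | T5 34-37 | T1 37-48 | T7 48-57 | T4 57-66 | T2 66-78 |
Completion: T1=48  T2=78  T3=13  T4=66  T5=37  T6=28  T7=57  T8=34
Turnaround (C−A): T1=36  T2=70  T3=13  T4=58  T5=37  T6=17  T7=55  T8=30
Waiting(T7) = turnaround − burst = 55 − 9 = 46

46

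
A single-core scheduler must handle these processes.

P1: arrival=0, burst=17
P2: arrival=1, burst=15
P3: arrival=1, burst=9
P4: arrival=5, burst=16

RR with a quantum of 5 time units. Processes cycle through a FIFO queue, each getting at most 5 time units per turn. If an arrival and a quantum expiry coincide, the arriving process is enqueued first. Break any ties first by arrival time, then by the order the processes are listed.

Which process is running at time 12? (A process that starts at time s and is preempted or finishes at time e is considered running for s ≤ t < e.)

Gantt: | P1 0-5 | P2 5-10 | P3 10-15 | P4 15-20 | P1 20-25 | P2 25-30 | P3 30-34 | P4 34-39 | P1 39-44 | P2 44-49 | P4 49-54 | P1 54-56 | P4 56-57 |
Completion: P1=56  P2=49  P3=34  P4=57
Turnaround (C−A): P1=56  P2=48  P3=33  P4=52

P3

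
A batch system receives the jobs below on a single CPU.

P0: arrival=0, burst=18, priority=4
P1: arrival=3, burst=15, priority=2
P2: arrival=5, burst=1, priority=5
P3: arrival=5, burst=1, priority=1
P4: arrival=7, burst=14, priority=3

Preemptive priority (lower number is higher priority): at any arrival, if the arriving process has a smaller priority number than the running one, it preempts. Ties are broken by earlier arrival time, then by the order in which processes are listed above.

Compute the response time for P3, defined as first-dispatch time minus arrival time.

0

Gantt: | P0 0-3 | P1 3-5 | P3 5-6 | P1 6-19 | P4 19-33 | P0 33-48 | P2 48-49 |
Completion: P0=48  P1=19  P2=49  P3=6  P4=33
Turnaround (C−A): P0=48  P1=16  P2=44  P3=1  P4=26
Response(P3) = first start − arrival = 5 − 5 = 0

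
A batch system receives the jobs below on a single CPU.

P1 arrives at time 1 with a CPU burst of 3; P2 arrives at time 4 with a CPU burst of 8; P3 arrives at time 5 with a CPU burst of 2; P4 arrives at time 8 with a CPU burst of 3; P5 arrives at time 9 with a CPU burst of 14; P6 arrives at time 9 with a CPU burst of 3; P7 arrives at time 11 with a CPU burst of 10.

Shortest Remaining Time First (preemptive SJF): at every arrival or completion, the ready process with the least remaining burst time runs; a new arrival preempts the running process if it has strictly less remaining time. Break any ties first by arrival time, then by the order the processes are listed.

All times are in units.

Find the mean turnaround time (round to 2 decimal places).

Gantt: | idle 0-1 | P1 1-4 | P2 4-5 | P3 5-7 | P2 7-8 | P4 8-11 | P6 11-14 | P2 14-20 | P7 20-30 | P5 30-44 |
Completion: P1=4  P2=20  P3=7  P4=11  P5=44  P6=14  P7=30
Turnaround (C−A): P1=3  P2=16  P3=2  P4=3  P5=35  P6=5  P7=19
Turnaround times: P1=3, P2=16, P3=2, P4=3, P5=35, P6=5, P7=19
Average turnaround = (3+16+2+3+35+5+19) / 7 = 83/7 = 11.86

11.86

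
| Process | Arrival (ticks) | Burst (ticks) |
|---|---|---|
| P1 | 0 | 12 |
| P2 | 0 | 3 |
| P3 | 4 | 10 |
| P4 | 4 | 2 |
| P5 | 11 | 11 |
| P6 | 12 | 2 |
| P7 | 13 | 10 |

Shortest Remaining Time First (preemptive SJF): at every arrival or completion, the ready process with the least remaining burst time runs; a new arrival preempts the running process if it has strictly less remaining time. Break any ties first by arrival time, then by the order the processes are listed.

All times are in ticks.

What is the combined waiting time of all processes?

64

Gantt: | P2 0-3 | P1 3-4 | P4 4-6 | P3 6-12 | P6 12-14 | P3 14-18 | P7 18-28 | P1 28-39 | P5 39-50 |
Completion: P1=39  P2=3  P3=18  P4=6  P5=50  P6=14  P7=28
Turnaround (C−A): P1=39  P2=3  P3=14  P4=2  P5=39  P6=2  P7=15
Waiting = turnaround − burst: P1=27, P2=0, P3=4, P4=0, P5=28, P6=0, P7=5
Total waiting = 27 + 0 + 4 + 0 + 28 + 0 + 5 = 64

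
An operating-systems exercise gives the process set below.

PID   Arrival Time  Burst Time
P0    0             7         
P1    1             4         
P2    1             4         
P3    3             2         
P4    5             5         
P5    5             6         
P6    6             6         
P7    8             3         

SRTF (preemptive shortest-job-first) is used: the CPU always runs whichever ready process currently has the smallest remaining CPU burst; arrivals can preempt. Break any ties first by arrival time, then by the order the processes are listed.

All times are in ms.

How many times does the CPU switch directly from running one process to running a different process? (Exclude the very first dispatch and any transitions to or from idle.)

8

Gantt: | P0 0-1 | P1 1-5 | P3 5-7 | P2 7-11 | P7 11-14 | P4 14-19 | P0 19-25 | P5 25-31 | P6 31-37 |
Completion: P0=25  P1=5  P2=11  P3=7  P4=19  P5=31  P6=37  P7=14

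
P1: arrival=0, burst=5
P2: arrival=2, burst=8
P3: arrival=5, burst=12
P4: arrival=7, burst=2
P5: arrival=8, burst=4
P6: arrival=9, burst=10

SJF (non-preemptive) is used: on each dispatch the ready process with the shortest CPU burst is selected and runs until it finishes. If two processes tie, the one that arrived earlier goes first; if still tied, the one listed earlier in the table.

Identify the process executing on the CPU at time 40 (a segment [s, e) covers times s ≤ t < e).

P3

Schedule: | P1 0-5 | P2 5-13 | P4 13-15 | P5 15-19 | P6 19-29 | P3 29-41 |
Completion: P1=5  P2=13  P3=41  P4=15  P5=19  P6=29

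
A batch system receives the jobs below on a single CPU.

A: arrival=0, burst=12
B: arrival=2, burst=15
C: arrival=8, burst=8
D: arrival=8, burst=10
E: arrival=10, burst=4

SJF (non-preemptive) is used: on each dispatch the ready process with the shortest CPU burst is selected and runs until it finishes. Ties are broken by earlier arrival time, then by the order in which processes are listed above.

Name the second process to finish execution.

E

Gantt: | A 0-12 | E 12-16 | C 16-24 | D 24-34 | B 34-49 |
Completion: A=12  B=49  C=24  D=34  E=16
Turnaround (C−A): A=12  B=47  C=16  D=26  E=6
Finish order: A → E → C → D → B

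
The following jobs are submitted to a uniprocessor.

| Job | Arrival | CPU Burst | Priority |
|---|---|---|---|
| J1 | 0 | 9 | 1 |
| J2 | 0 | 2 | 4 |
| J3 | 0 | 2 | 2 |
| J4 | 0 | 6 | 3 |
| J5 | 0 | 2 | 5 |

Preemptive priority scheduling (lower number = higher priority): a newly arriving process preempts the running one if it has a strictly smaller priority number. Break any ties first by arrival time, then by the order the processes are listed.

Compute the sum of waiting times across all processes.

56

Gantt: | J1 0-9 | J3 9-11 | J4 11-17 | J2 17-19 | J5 19-21 |
Completion: J1=9  J2=19  J3=11  J4=17  J5=21
Waiting = turnaround − burst: J1=0, J2=17, J3=9, J4=11, J5=19
Total waiting = 0 + 17 + 9 + 11 + 19 = 56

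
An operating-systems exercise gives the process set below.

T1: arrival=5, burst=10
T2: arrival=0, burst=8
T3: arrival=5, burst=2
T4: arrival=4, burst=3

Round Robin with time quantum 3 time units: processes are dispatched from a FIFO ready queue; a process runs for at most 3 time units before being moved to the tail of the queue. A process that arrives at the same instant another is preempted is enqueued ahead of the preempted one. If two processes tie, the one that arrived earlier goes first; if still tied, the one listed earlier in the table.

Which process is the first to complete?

Schedule: | T2 0-6 | T4 6-9 | T1 9-12 | T3 12-14 | T2 14-16 | T1 16-23 |
Completion: T1=23  T2=16  T3=14  T4=9
Finish order: T4 → T3 → T2 → T1

T4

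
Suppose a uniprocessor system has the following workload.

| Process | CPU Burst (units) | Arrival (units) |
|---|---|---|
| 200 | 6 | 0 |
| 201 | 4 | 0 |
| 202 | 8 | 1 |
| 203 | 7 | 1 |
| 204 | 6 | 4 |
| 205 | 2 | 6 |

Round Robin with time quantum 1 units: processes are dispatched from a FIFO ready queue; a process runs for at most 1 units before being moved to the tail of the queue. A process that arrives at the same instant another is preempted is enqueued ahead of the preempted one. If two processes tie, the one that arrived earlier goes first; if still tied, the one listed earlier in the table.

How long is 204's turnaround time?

Schedule: | 200 0-1 | 201 1-2 | 202 2-3 | 203 3-4 | 200 4-5 | 201 5-6 | 202 6-7 | 204 7-8 | 203 8-9 | 200 9-10 | 205 10-11 | 201 11-12 | 202 12-13 | 204 13-14 | 203 14-15 | 200 15-16 | 205 16-17 | 201 17-18 | 202 18-19 | 204 19-20 | 203 20-21 | 200 21-22 | 202 22-23 | 204 23-24 | 203 24-25 | 200 25-26 | 202 26-27 | 204 27-28 | 203 28-29 | 202 29-30 | 204 30-31 | 203 31-32 | 202 32-33 |
Completion: 200=26  201=18  202=33  203=32  204=31  205=17
Turnaround(204) = completion − arrival = 31 − 4 = 27

27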